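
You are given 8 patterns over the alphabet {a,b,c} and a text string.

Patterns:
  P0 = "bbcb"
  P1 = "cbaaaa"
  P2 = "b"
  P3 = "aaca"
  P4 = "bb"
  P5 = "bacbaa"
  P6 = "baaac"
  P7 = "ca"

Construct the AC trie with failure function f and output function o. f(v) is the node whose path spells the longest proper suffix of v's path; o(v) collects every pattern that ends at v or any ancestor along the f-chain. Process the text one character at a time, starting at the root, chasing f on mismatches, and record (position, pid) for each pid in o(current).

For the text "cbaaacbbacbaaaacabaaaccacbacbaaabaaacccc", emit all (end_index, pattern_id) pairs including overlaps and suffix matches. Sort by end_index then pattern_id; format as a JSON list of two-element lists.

Build automaton:
Trie nodes:
  0='ε' goto a→11 b→1 c→5
  1='b' goto a→15 b→2  [P2 ends]
  2='bb' goto c→3  [P4 ends]
  3='bbc' goto b→4
  4='bbcb' goto ·  [P0 ends]
  5='c' goto a→23 b→6
  6='cb' goto a→7
  7='cba' goto a→8
  8='cbaa' goto a→9
  9='cbaaa' goto a→10
  10='cbaaaa' goto ·  [P1 ends]
  11='a' goto a→12
  12='aa' goto c→13
  13='aac' goto a→14
  14='aaca' goto ·  [P3 ends]
  15='ba' goto a→20 c→16
  16='bac' goto b→17
  17='bacb' goto a→18
  18='bacba' goto a→19
  19='bacbaa' goto ·  [P5 ends]
  20='baa' goto a→21
  21='baaa' goto c→22
  22='baaac' goto ·  [P6 ends]
  23='ca' goto ·  [P7 ends]

Failure links (BFS by depth):
  n1('b'): parent n0 fail=0; on 'b' 0 → fail=0;  out {2}∪∅={2}
  n5('c'): parent n0 fail=0; on 'c' 0 → fail=0;  out ∅∪∅=∅
  n11('a'): parent n0 fail=0; on 'a' 0 → fail=0;  out ∅∪∅=∅
  n2('bb'): parent n1 fail=0; on 'b' 0 → fail=1;  out {4}∪{2}={2,4}
  n6('cb'): parent n5 fail=0; on 'b' 0 → fail=1;  out ∅∪{2}={2}
  n12('aa'): parent n11 fail=0; on 'a' 0 → fail=11;  out ∅∪∅=∅
  n15('ba'): parent n1 fail=0; on 'a' 0 → fail=11;  out ∅∪∅=∅
  n23('ca'): parent n5 fail=0; on 'a' 0 → fail=11;  out {7}∪∅={7}
  n3('bbc'): parent n2 fail=1; on 'c' 1→0 → fail=5;  out ∅∪∅=∅
  n7('cba'): parent n6 fail=1; on 'a' 1 → fail=15;  out ∅∪∅=∅
  n13('aac'): parent n12 fail=11; on 'c' 11→0 → fail=5;  out ∅∪∅=∅
  n16('bac'): parent n15 fail=11; on 'c' 11→0 → fail=5;  out ∅∪∅=∅
  n20('baa'): parent n15 fail=11; on 'a' 11 → fail=12;  out ∅∪∅=∅
  n4('bbcb'): parent n3 fail=5; on 'b' 5 → fail=6;  out {0}∪{2}={0,2}
  n8('cbaa'): parent n7 fail=15; on 'a' 15 → fail=20;  out ∅∪∅=∅
  n14('aaca'): parent n13 fail=5; on 'a' 5 → fail=23;  out {3}∪{7}={3,7}
  n17('bacb'): parent n16 fail=5; on 'b' 5 → fail=6;  out ∅∪{2}={2}
  n21('baaa'): parent n20 fail=12; on 'a' 12→11 → fail=12;  out ∅∪∅=∅
  n9('cbaaa'): parent n8 fail=20; on 'a' 20 → fail=21;  out ∅∪∅=∅
  n18('bacba'): parent n17 fail=6; on 'a' 6 → fail=7;  out ∅∪∅=∅
  n22('baaac'): parent n21 fail=12; on 'c' 12 → fail=13;  out {6}∪∅={6}
  n10('cbaaaa'): parent n9 fail=21; on 'a' 21→12→11 → fail=12;  out {1}∪∅={1}
  n19('bacbaa'): parent n18 fail=7; on 'a' 7 → fail=8;  out {5}∪∅={5}

Text stream:
[0] read 'c'  n0⇒n5
[1] read 'b'  n5⇒n6  emit P2@[1:1]
[2] read 'a'  n6⇒n7
[3] read 'a'  n7⇒n8
[4] read 'a'  n8⇒n9
[5] read 'c'  n9⇒n22 ·f  emit P6@[1:5]
[6] read 'b'  n22⇒n6 ·f  emit P2@[6:6]
[7] read 'b'  n6⇒n2 ·f  emit P2@[7:7],P4@[6:7]
[8] read 'a'  n2⇒n15 ·f
[9] read 'c'  n15⇒n16
[10] read 'b'  n16⇒n17  emit P2@[10:10]
[11] read 'a'  n17⇒n18
[12] read 'a'  n18⇒n19  emit P5@[7:12]
[13] read 'a'  n19⇒n9 ·f
[14] read 'a'  n9⇒n10  emit P1@[9:14]
[15] read 'c'  n10⇒n13 ·f
[16] read 'a'  n13⇒n14  emit P3@[13:16],P7@[15:16]
[17] read 'b'  n14⇒n1 ·f  emit P2@[17:17]
[18] read 'a'  n1⇒n15
[19] read 'a'  n15⇒n20
[20] read 'a'  n20⇒n21
[21] read 'c'  n21⇒n22  emit P6@[17:21]
[22] read 'c'  n22⇒n5 ·f
[23] read 'a'  n5⇒n23  emit P7@[22:23]
[24] read 'c'  n23⇒n5 ·f
[25] read 'b'  n5⇒n6  emit P2@[25:25]
[26] read 'a'  n6⇒n7
[27] read 'c'  n7⇒n16 ·f
[28] read 'b'  n16⇒n17  emit P2@[28:28]
[29] read 'a'  n17⇒n18
[30] read 'a'  n18⇒n19  emit P5@[25:30]
[31] read 'a'  n19⇒n9 ·f
[32] read 'b'  n9⇒n1 ·f  emit P2@[32:32]
[33] read 'a'  n1⇒n15
[34] read 'a'  n15⇒n20
[35] read 'a'  n20⇒n21
[36] read 'c'  n21⇒n22  emit P6@[32:36]
[37] read 'c'  n22⇒n5 ·f
[38] read 'c'  n5⇒n5 ·f
[39] read 'c'  n5⇒n5 ·f

Result: [[1,2],[5,6],[6,2],[7,2],[7,4],[10,2],[12,5],[14,1],[16,3],[16,7],[17,2],[21,6],[23,7],[25,2],[28,2],[30,5],[32,2],[36,6]]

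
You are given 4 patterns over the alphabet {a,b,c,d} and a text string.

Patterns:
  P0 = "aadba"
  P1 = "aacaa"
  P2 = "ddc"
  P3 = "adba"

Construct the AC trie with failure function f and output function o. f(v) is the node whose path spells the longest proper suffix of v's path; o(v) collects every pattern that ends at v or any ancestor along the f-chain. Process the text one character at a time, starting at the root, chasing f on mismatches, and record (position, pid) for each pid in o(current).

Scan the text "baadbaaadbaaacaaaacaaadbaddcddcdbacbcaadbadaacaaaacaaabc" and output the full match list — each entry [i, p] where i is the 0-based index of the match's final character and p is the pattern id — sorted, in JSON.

Build:
Trie nodes:
  0='ε' goto a→1 d→9
  1='a' goto a→2 d→12
  2='aa' goto c→6 d→3
  3='aad' goto b→4
  4='aadb' goto a→5
  5='aadba' goto ·  ←P0
  6='aac' goto a→7
  7='aaca' goto a→8
  8='aacaa' goto ·  ←P1
  9='d' goto d→10
  10='dd' goto c→11
  11='ddc' goto ·  ←P2
  12='ad' goto b→13
  13='adb' goto a→14
  14='adba' goto ·  ←P3

Failure links (BFS by depth):
  fail(1) 'a': from fail(0)=0 chase 'a': 0 ⇒ 0;  out=∅∪out(0)=∅
  fail(9) 'd': from fail(0)=0 chase 'd': 0 ⇒ 0;  out=∅∪out(0)=∅
  fail(2) 'aa': from fail(1)=0 chase 'a': 0 ⇒ 1;  out=∅∪out(1)=∅
  fail(10) 'dd': from fail(9)=0 chase 'd': 0 ⇒ 9;  out=∅∪out(9)=∅
  fail(12) 'ad': from fail(1)=0 chase 'd': 0 ⇒ 9;  out=∅∪out(9)=∅
  fail(3) 'aad': from fail(2)=1 chase 'd': 1 ⇒ 12;  out=∅∪out(12)=∅
  fail(6) 'aac': from fail(2)=1 chase 'c': 1→0 ⇒ 0;  out=∅∪out(0)=∅
  fail(11) 'ddc': from fail(10)=9 chase 'c': 9→0 ⇒ 0;  out={2}∪out(0)={2}
  fail(13) 'adb': from fail(12)=9 chase 'b': 9→0 ⇒ 0;  out=∅∪out(0)=∅
  fail(4) 'aadb': from fail(3)=12 chase 'b': 12 ⇒ 13;  out=∅∪out(13)=∅
  fail(7) 'aaca': from fail(6)=0 chase 'a': 0 ⇒ 1;  out=∅∪out(1)=∅
  fail(14) 'adba': from fail(13)=0 chase 'a': 0 ⇒ 1;  out={3}∪out(1)={3}
  fail(5) 'aadba': from fail(4)=13 chase 'a': 13 ⇒ 14;  out={0}∪out(14)={0,3}
  fail(8) 'aacaa': from fail(7)=1 chase 'a': 1 ⇒ 2;  out={1}∪out(2)={1}

Scan:
[0] read 'b'  n0⇒n0
[1] read 'a'  n0⇒n1
[2] read 'a'  n1⇒n2
[3] read 'd'  n2⇒n3
[4] read 'b'  n3⇒n4
[5] read 'a'  n4⇒n5  → match P0@[1:5],P3@[2:5]
[6] read 'a'  n5⇒n2 ·f
[7] read 'a'  n2⇒n2 ·f
[8] read 'd'  n2⇒n3
[9] read 'b'  n3⇒n4
[10] read 'a'  n4⇒n5  → match P0@[6:10],P3@[7:10]
[11] read 'a'  n5⇒n2 ·f
[12] read 'a'  n2⇒n2 ·f
[13] read 'c'  n2⇒n6
[14] read 'a'  n6⇒n7
[15] read 'a'  n7⇒n8  → match P1@[11:15]
[16] read 'a'  n8⇒n2 ·f
[17] read 'a'  n2⇒n2 ·f
[18] read 'c'  n2⇒n6
[19] read 'a'  n6⇒n7
[20] read 'a'  n7⇒n8  → match P1@[16:20]
[21] read 'a'  n8⇒n2 ·f
[22] read 'd'  n2⇒n3
[23] read 'b'  n3⇒n4
[24] read 'a'  n4⇒n5  → match P0@[20:24],P3@[21:24]
[25] read 'd'  n5⇒n12 ·f
[26] read 'd'  n12⇒n10 ·f
[27] read 'c'  n10⇒n11  → match P2@[25:27]
[28] read 'd'  n11⇒n9 ·f
[29] read 'd'  n9⇒n10
[30] read 'c'  n10⇒n11  → match P2@[28:30]
[31] read 'd'  n11⇒n9 ·f
[32] read 'b'  n9⇒n0 ·f
[33] read 'a'  n0⇒n1
[34] read 'c'  n1⇒n0 ·f
[35] read 'b'  n0⇒n0
[36] read 'c'  n0⇒n0
[37] read 'a'  n0⇒n1
[38] read 'a'  n1⇒n2
[39] read 'd'  n2⇒n3
[40] read 'b'  n3⇒n4
[41] read 'a'  n4⇒n5  → match P0@[37:41],P3@[38:41]
[42] read 'd'  n5⇒n12 ·f
[43] read 'a'  n12⇒n1 ·f
[44] read 'a'  n1⇒n2
[45] read 'c'  n2⇒n6
[46] read 'a'  n6⇒n7
[47] read 'a'  n7⇒n8  → match P1@[43:47]
[48] read 'a'  n8⇒n2 ·f
[49] read 'a'  n2⇒n2 ·f
[50] read 'c'  n2⇒n6
[51] read 'a'  n6⇒n7
[52] read 'a'  n7⇒n8  → match P1@[48:52]
[53] read 'a'  n8⇒n2 ·f
[54] read 'b'  n2⇒n0 ·f
[55] read 'c'  n0⇒n0

Matches: [[5,0],[5,3],[10,0],[10,3],[15,1],[20,1],[24,0],[24,3],[27,2],[30,2],[41,0],[41,3],[47,1],[52,1]]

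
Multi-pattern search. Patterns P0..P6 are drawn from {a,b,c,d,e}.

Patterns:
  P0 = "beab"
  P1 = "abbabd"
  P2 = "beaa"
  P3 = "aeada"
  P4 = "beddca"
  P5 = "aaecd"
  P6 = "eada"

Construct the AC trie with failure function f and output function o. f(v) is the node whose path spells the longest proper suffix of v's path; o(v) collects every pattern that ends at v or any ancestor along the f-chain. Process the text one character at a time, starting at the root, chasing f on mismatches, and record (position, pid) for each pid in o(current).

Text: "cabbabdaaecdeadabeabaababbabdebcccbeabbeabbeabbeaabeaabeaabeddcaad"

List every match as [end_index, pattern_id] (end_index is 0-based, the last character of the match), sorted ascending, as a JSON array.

Construct AC machine:
Trie nodes:
  n0 'ε': a→5 b→1 e→24
  n1 'b': e→2
  n2 'be': a→3 d→16
  n3 'bea': a→11 b→4
  n4 'beab': ·  ←P0
  n5 'a': a→20 b→6 e→12
  n6 'ab': b→7
  n7 'abb': a→8
  n8 'abba': b→9
  n9 'abbab': d→10
  n10 'abbabd': ·  ←P1
  n11 'beaa': ·  ←P2
  n12 'ae': a→13
  n13 'aea': d→14
  n14 'aead': a→15
  n15 'aeada': ·  ←P3
  n16 'bed': d→17
  n17 'bedd': c→18
  n18 'beddc': a→19
  n19 'beddca': ·  ←P4
  n20 'aa': e→21
  n21 'aae': c→22
  n22 'aaec': d→23
  n23 'aaecd': ·  ←P5
  n24 'e': a→25
  n25 'ea': d→26
  n26 'ead': a→27
  n27 'eada': ·  ←P6

BFS fail/out derivation:
  fail(1) 'b': from fail(0)=0 chase 'b': 0 ⇒ 0;  out=∅∪out(0)=∅
  fail(5) 'a': from fail(0)=0 chase 'a': 0 ⇒ 0;  out=∅∪out(0)=∅
  fail(24) 'e': from fail(0)=0 chase 'e': 0 ⇒ 0;  out=∅∪out(0)=∅
  fail(2) 'be': from fail(1)=0 chase 'e': 0 ⇒ 24;  out=∅∪out(24)=∅
  fail(6) 'ab': from fail(5)=0 chase 'b': 0 ⇒ 1;  out=∅∪out(1)=∅
  fail(12) 'ae': from fail(5)=0 chase 'e': 0 ⇒ 24;  out=∅∪out(24)=∅
  fail(20) 'aa': from fail(5)=0 chase 'a': 0 ⇒ 5;  out=∅∪out(5)=∅
  fail(25) 'ea': from fail(24)=0 chase 'a': 0 ⇒ 5;  out=∅∪out(5)=∅
  fail(3) 'bea': from fail(2)=24 chase 'a': 24 ⇒ 25;  out=∅∪out(25)=∅
  fail(7) 'abb': from fail(6)=1 chase 'b': 1→0 ⇒ 1;  out=∅∪out(1)=∅
  fail(13) 'aea': from fail(12)=24 chase 'a': 24 ⇒ 25;  out=∅∪out(25)=∅
  fail(16) 'bed': from fail(2)=24 chase 'd': 24→0 ⇒ 0;  out=∅∪out(0)=∅
  fail(21) 'aae': from fail(20)=5 chase 'e': 5 ⇒ 12;  out=∅∪out(12)=∅
  fail(26) 'ead': from fail(25)=5 chase 'd': 5→0 ⇒ 0;  out=∅∪out(0)=∅
  fail(4) 'beab': from fail(3)=25 chase 'b': 25→5 ⇒ 6;  out={0}∪out(6)={0}
  fail(8) 'abba': from fail(7)=1 chase 'a': 1→0 ⇒ 5;  out=∅∪out(5)=∅
  fail(11) 'beaa': from fail(3)=25 chase 'a': 25→5 ⇒ 20;  out={2}∪out(20)={2}
  fail(14) 'aead': from fail(13)=25 chase 'd': 25 ⇒ 26;  out=∅∪out(26)=∅
  fail(17) 'bedd': from fail(16)=0 chase 'd': 0 ⇒ 0;  out=∅∪out(0)=∅
  fail(22) 'aaec': from fail(21)=12 chase 'c': 12→24→0 ⇒ 0;  out=∅∪out(0)=∅
  fail(27) 'eada': from fail(26)=0 chase 'a': 0 ⇒ 5;  out={6}∪out(5)={6}
  fail(9) 'abbab': from fail(8)=5 chase 'b': 5 ⇒ 6;  out=∅∪out(6)=∅
  fail(15) 'aeada': from fail(14)=26 chase 'a': 26 ⇒ 27;  out={3}∪out(27)={3,6}
  fail(18) 'beddc': from fail(17)=0 chase 'c': 0 ⇒ 0;  out=∅∪out(0)=∅
  fail(23) 'aaecd': from fail(22)=0 chase 'd': 0 ⇒ 0;  out={5}∪out(0)={5}
  fail(10) 'abbabd': from fail(9)=6 chase 'd': 6→1→0 ⇒ 0;  out={1}∪out(0)={1}
  fail(19) 'beddca': from fail(18)=0 chase 'a': 0 ⇒ 5;  out={4}∪out(5)={4}

Text stream:
pos 0 'c': at 0
pos 1 'a': at 5
pos 2 'b': at 6
pos 3 'b': at 7
pos 4 'a': at 8
pos 5 'b': at 9
pos 6 'd': at 10  → match P1@[1:6]
pos 7 'a': at 5 ·f
pos 8 'a': at 20
pos 9 'e': at 21
pos 10 'c': at 22
pos 11 'd': at 23  → match P5@[7:11]
pos 12 'e': at 24 ·f
pos 13 'a': at 25
pos 14 'd': at 26
pos 15 'a': at 27  → match P6@[12:15]
pos 16 'b': at 6 ·f
pos 17 'e': at 2 ·f
pos 18 'a': at 3
pos 19 'b': at 4  → match P0@[16:19]
pos 20 'a': at 5 ·f
pos 21 'a': at 20
pos 22 'b': at 6 ·f
pos 23 'a': at 5 ·f
pos 24 'b': at 6
pos 25 'b': at 7
pos 26 'a': at 8
pos 27 'b': at 9
pos 28 'd': at 10  → match P1@[23:28]
pos 29 'e': at 24 ·f
pos 30 'b': at 1 ·f
pos 31 'c': at 0 ·f
pos 32 'c': at 0
pos 33 'c': at 0
pos 34 'b': at 1
pos 35 'e': at 2
pos 36 'a': at 3
pos 37 'b': at 4  → match P0@[34:37]
pos 38 'b': at 7 ·f
pos 39 'e': at 2 ·f
pos 40 'a': at 3
pos 41 'b': at 4  → match P0@[38:41]
pos 42 'b': at 7 ·f
pos 43 'e': at 2 ·f
pos 44 'a': at 3
pos 45 'b': at 4  → match P0@[42:45]
pos 46 'b': at 7 ·f
pos 47 'e': at 2 ·f
pos 48 'a': at 3
pos 49 'a': at 11  → match P2@[46:49]
pos 50 'b': at 6 ·f
pos 51 'e': at 2 ·f
pos 52 'a': at 3
pos 53 'a': at 11  → match P2@[50:53]
pos 54 'b': at 6 ·f
pos 55 'e': at 2 ·f
pos 56 'a': at 3
pos 57 'a': at 11  → match P2@[54:57]
pos 58 'b': at 6 ·f
pos 59 'e': at 2 ·f
pos 60 'd': at 16
pos 61 'd': at 17
pos 62 'c': at 18
pos 63 'a': at 19  → match P4@[58:63]
pos 64 'a': at 20 ·f
pos 65 'd': at 0 ·f

Result: [[6,1],[11,5],[15,6],[19,0],[28,1],[37,0],[41,0],[45,0],[49,2],[53,2],[57,2],[63,4]]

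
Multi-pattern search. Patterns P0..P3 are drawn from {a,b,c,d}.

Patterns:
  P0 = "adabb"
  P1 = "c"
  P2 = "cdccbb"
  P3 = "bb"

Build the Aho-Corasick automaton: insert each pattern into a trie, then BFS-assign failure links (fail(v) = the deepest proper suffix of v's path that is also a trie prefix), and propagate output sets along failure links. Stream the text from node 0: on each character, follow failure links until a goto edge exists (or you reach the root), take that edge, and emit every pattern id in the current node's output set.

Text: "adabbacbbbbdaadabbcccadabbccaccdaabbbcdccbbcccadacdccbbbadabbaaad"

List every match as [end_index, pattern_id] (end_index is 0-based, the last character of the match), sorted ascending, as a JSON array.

Construct AC machine:
Trie (insert patterns):
  0='ε' goto a→1 b→12 c→6
  1='a' goto d→2
  2='ad' goto a→3
  3='ada' goto b→4
  4='adab' goto b→5
  5='adabb' goto ·  [P0 ends]
  6='c' goto d→7  [P1 ends]
  7='cd' goto c→8
  8='cdc' goto c→9
  9='cdcc' goto b→10
  10='cdccb' goto b→11
  11='cdccbb' goto ·  [P2 ends]
  12='b' goto b→13
  13='bb' goto ·  [P3 ends]

BFS fail/out derivation:
  n1('a'): parent n0 fail=0; on 'a' 0 → fail=0;  out ∅∪∅=∅
  n6('c'): parent n0 fail=0; on 'c' 0 → fail=0;  out {1}∪∅={1}
  n12('b'): parent n0 fail=0; on 'b' 0 → fail=0;  out ∅∪∅=∅
  n2('ad'): parent n1 fail=0; on 'd' 0 → fail=0;  out ∅∪∅=∅
  n7('cd'): parent n6 fail=0; on 'd' 0 → fail=0;  out ∅∪∅=∅
  n13('bb'): parent n12 fail=0; on 'b' 0 → fail=12;  out {3}∪∅={3}
  n3('ada'): parent n2 fail=0; on 'a' 0 → fail=1;  out ∅∪∅=∅
  n8('cdc'): parent n7 fail=0; on 'c' 0 → fail=6;  out ∅∪{1}={1}
  n4('adab'): parent n3 fail=1; on 'b' 1→0 → fail=12;  out ∅∪∅=∅
  n9('cdcc'): parent n8 fail=6; on 'c' 6→0 → fail=6;  out ∅∪{1}={1}
  n5('adabb'): parent n4 fail=12; on 'b' 12 → fail=13;  out {0}∪{3}={0,3}
  n10('cdccb'): parent n9 fail=6; on 'b' 6→0 → fail=12;  out ∅∪∅=∅
  n11('cdccbb'): parent n10 fail=12; on 'b' 12 → fail=13;  out {2}∪{3}={2,3}

Run:
pos 0 'a': at 1
pos 1 'd': at 2
pos 2 'a': at 3
pos 3 'b': at 4
pos 4 'b': at 5  ** P0@[0:4],P3@[3:4]
pos 5 'a': at 1 (via fail)
pos 6 'c': at 6 (via fail)  ** P1@[6:6]
pos 7 'b': at 12 (via fail)
pos 8 'b': at 13  ** P3@[7:8]
pos 9 'b': at 13 (via fail)  ** P3@[8:9]
pos 10 'b': at 13 (via fail)  ** P3@[9:10]
pos 11 'd': at 0 (via fail)
pos 12 'a': at 1
pos 13 'a': at 1 (via fail)
pos 14 'd': at 2
pos 15 'a': at 3
pos 16 'b': at 4
pos 17 'b': at 5  ** P0@[13:17],P3@[16:17]
pos 18 'c': at 6 (via fail)  ** P1@[18:18]
pos 19 'c': at 6 (via fail)  ** P1@[19:19]
pos 20 'c': at 6 (via fail)  ** P1@[20:20]
pos 21 'a': at 1 (via fail)
pos 22 'd': at 2
pos 23 'a': at 3
pos 24 'b': at 4
pos 25 'b': at 5  ** P0@[21:25],P3@[24:25]
pos 26 'c': at 6 (via fail)  ** P1@[26:26]
pos 27 'c': at 6 (via fail)  ** P1@[27:27]
pos 28 'a': at 1 (via fail)
pos 29 'c': at 6 (via fail)  ** P1@[29:29]
pos 30 'c': at 6 (via fail)  ** P1@[30:30]
pos 31 'd': at 7
pos 32 'a': at 1 (via fail)
pos 33 'a': at 1 (via fail)
pos 34 'b': at 12 (via fail)
pos 35 'b': at 13  ** P3@[34:35]
pos 36 'b': at 13 (via fail)  ** P3@[35:36]
pos 37 'c': at 6 (via fail)  ** P1@[37:37]
pos 38 'd': at 7
pos 39 'c': at 8  ** P1@[39:39]
pos 40 'c': at 9  ** P1@[40:40]
pos 41 'b': at 10
pos 42 'b': at 11  ** P2@[37:42],P3@[41:42]
pos 43 'c': at 6 (via fail)  ** P1@[43:43]
pos 44 'c': at 6 (via fail)  ** P1@[44:44]
pos 45 'c': at 6 (via fail)  ** P1@[45:45]
pos 46 'a': at 1 (via fail)
pos 47 'd': at 2
pos 48 'a': at 3
pos 49 'c': at 6 (via fail)  ** P1@[49:49]
pos 50 'd': at 7
pos 51 'c': at 8  ** P1@[51:51]
pos 52 'c': at 9  ** P1@[52:52]
pos 53 'b': at 10
pos 54 'b': at 11  ** P2@[49:54],P3@[53:54]
pos 55 'b': at 13 (via fail)  ** P3@[54:55]
pos 56 'a': at 1 (via fail)
pos 57 'd': at 2
pos 58 'a': at 3
pos 59 'b': at 4
pos 60 'b': at 5  ** P0@[56:60],P3@[59:60]
pos 61 'a': at 1 (via fail)
pos 62 'a': at 1 (via fail)
pos 63 'a': at 1 (via fail)
pos 64 'd': at 2

Matches: [[4,0],[4,3],[6,1],[8,3],[9,3],[10,3],[17,0],[17,3],[18,1],[19,1],[20,1],[25,0],[25,3],[26,1],[27,1],[29,1],[30,1],[35,3],[36,3],[37,1],[39,1],[40,1],[42,2],[42,3],[43,1],[44,1],[45,1],[49,1],[51,1],[52,1],[54,2],[54,3],[55,3],[60,0],[60,3]]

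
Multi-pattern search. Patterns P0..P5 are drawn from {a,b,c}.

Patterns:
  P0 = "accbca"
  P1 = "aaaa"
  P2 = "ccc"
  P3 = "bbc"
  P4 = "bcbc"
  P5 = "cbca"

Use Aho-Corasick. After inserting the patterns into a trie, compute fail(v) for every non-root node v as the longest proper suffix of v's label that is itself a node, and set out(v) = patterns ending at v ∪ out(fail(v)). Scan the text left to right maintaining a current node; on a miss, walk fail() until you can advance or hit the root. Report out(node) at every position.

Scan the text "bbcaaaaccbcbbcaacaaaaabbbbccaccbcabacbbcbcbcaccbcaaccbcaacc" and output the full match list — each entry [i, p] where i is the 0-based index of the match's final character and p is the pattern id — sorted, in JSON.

Build automaton:
Trie nodes:
  n0 'ε': a→1 b→13 c→10
  n1 'a': a→7 c→2
  n2 'ac': c→3
  n3 'acc': b→4
  n4 'accb': c→5
  n5 'accbc': a→6
  n6 'accbca': ·  [P0 ends]
  n7 'aa': a→8
  n8 'aaa': a→9
  n9 'aaaa': ·  [P1 ends]
  n10 'c': b→19 c→11
  n11 'cc': c→12
  n12 'ccc': ·  [P2 ends]
  n13 'b': b→14 c→16
  n14 'bb': c→15
  n15 'bbc': ·  [P3 ends]
  n16 'bc': b→17
  n17 'bcb': c→18
  n18 'bcbc': ·  [P4 ends]
  n19 'cb': c→20
  n20 'cbc': a→21
  n21 'cbca': ·  [P5 ends]

BFS fail/out derivation:
  fail(1) 'a': from fail(0)=0 chase 'a': 0 ⇒ 0;  out=∅∪out(0)=∅
  fail(10) 'c': from fail(0)=0 chase 'c': 0 ⇒ 0;  out=∅∪out(0)=∅
  fail(13) 'b': from fail(0)=0 chase 'b': 0 ⇒ 0;  out=∅∪out(0)=∅
  fail(2) 'ac': from fail(1)=0 chase 'c': 0 ⇒ 10;  out=∅∪out(10)=∅
  fail(7) 'aa': from fail(1)=0 chase 'a': 0 ⇒ 1;  out=∅∪out(1)=∅
  fail(11) 'cc': from fail(10)=0 chase 'c': 0 ⇒ 10;  out=∅∪out(10)=∅
  fail(14) 'bb': from fail(13)=0 chase 'b': 0 ⇒ 13;  out=∅∪out(13)=∅
  fail(16) 'bc': from fail(13)=0 chase 'c': 0 ⇒ 10;  out=∅∪out(10)=∅
  fail(19) 'cb': from fail(10)=0 chase 'b': 0 ⇒ 13;  out=∅∪out(13)=∅
  fail(3) 'acc': from fail(2)=10 chase 'c': 10 ⇒ 11;  out=∅∪out(11)=∅
  fail(8) 'aaa': from fail(7)=1 chase 'a': 1 ⇒ 7;  out=∅∪out(7)=∅
  fail(12) 'ccc': from fail(11)=10 chase 'c': 10 ⇒ 11;  out={2}∪out(11)={2}
  fail(15) 'bbc': from fail(14)=13 chase 'c': 13 ⇒ 16;  out={3}∪out(16)={3}
  fail(17) 'bcb': from fail(16)=10 chase 'b': 10 ⇒ 19;  out=∅∪out(19)=∅
  fail(20) 'cbc': from fail(19)=13 chase 'c': 13 ⇒ 16;  out=∅∪out(16)=∅
  fail(4) 'accb': from fail(3)=11 chase 'b': 11→10 ⇒ 19;  out=∅∪out(19)=∅
  fail(9) 'aaaa': from fail(8)=7 chase 'a': 7 ⇒ 8;  out={1}∪out(8)={1}
  fail(18) 'bcbc': from fail(17)=19 chase 'c': 19 ⇒ 20;  out={4}∪out(20)={4}
  fail(21) 'cbca': from fail(20)=16 chase 'a': 16→10→0 ⇒ 1;  out={5}∪out(1)={5}
  fail(5) 'accbc': from fail(4)=19 chase 'c': 19 ⇒ 20;  out=∅∪out(20)=∅
  fail(6) 'accbca': from fail(5)=20 chase 'a': 20 ⇒ 21;  out={0}∪out(21)={0,5}

Run:
i=0 'b': node 0→13
i=1 'b': node 13→14
i=2 'c': node 14→15  → match P3@[0:2]
i=3 'a': node 15→1 (via fail)
i=4 'a': node 1→7
i=5 'a': node 7→8
i=6 'a': node 8→9  → match P1@[3:6]
i=7 'c': node 9→2 (via fail)
i=8 'c': node 2→3
i=9 'b': node 3→4
i=10 'c': node 4→5
i=11 'b': node 5→17 (via fail)
i=12 'b': node 17→14 (via fail)
i=13 'c': node 14→15  → match P3@[11:13]
i=14 'a': node 15→1 (via fail)
i=15 'a': node 1→7
i=16 'c': node 7→2 (via fail)
i=17 'a': node 2→1 (via fail)
i=18 'a': node 1→7
i=19 'a': node 7→8
i=20 'a': node 8→9  → match P1@[17:20]
i=21 'a': node 9→9 (via fail)  → match P1@[18:21]
i=22 'b': node 9→13 (via fail)
i=23 'b': node 13→14
i=24 'b': node 14→14 (via fail)
i=25 'b': node 14→14 (via fail)
i=26 'c': node 14→15  → match P3@[24:26]
i=27 'c': node 15→11 (via fail)
i=28 'a': node 11→1 (via fail)
i=29 'c': node 1→2
i=30 'c': node 2→3
i=31 'b': node 3→4
i=32 'c': node 4→5
i=33 'a': node 5→6  → match P0@[28:33],P5@[30:33]
i=34 'b': node 6→13 (via fail)
i=35 'a': node 13→1 (via fail)
i=36 'c': node 1→2
i=37 'b': node 2→19 (via fail)
i=38 'b': node 19→14 (via fail)
i=39 'c': node 14→15  → match P3@[37:39]
i=40 'b': node 15→17 (via fail)
i=41 'c': node 17→18  → match P4@[38:41]
i=42 'b': node 18→17 (via fail)
i=43 'c': node 17→18  → match P4@[40:43]
i=44 'a': node 18→21 (via fail)  → match P5@[41:44]
i=45 'c': node 21→2 (via fail)
i=46 'c': node 2→3
i=47 'b': node 3→4
i=48 'c': node 4→5
i=49 'a': node 5→6  → match P0@[44:49],P5@[46:49]
i=50 'a': node 6→7 (via fail)
i=51 'c': node 7→2 (via fail)
i=52 'c': node 2→3
i=53 'b': node 3→4
i=54 'c': node 4→5
i=55 'a': node 5→6  → match P0@[50:55],P5@[52:55]
i=56 'a': node 6→7 (via fail)
i=57 'c': node 7→2 (via fail)
i=58 'c': node 2→3

Result: [[2,3],[6,1],[13,3],[20,1],[21,1],[26,3],[33,0],[33,5],[39,3],[41,4],[43,4],[44,5],[49,0],[49,5],[55,0],[55,5]]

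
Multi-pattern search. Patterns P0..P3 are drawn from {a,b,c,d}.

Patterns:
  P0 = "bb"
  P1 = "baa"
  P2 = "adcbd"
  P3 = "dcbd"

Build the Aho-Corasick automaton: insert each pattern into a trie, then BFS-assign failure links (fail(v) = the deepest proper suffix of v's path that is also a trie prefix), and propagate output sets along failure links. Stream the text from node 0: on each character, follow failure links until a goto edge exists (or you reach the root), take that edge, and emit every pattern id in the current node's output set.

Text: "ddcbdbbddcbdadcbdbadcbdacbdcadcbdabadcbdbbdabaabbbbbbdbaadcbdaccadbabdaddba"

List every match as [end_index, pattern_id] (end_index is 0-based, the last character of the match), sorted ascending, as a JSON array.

Build:
Trie nodes:
  n0 'ε': a→5 b→1 d→10
  n1 'b': a→3 b→2
  n2 'bb': ·  [P0 ends]
  n3 'ba': a→4
  n4 'baa': ·  [P1 ends]
  n5 'a': d→6
  n6 'ad': c→7
  n7 'adc': b→8
  n8 'adcb': d→9
  n9 'adcbd': ·  [P2 ends]
  n10 'd': c→11
  n11 'dc': b→12
  n12 'dcb': d→13
  n13 'dcbd': ·  [P3 ends]

BFS fail/out derivation:
  n1('b'): parent n0 fail=0; on 'b' 0 → fail=0;  out ∅∪∅=∅
  n5('a'): parent n0 fail=0; on 'a' 0 → fail=0;  out ∅∪∅=∅
  n10('d'): parent n0 fail=0; on 'd' 0 → fail=0;  out ∅∪∅=∅
  n2('bb'): parent n1 fail=0; on 'b' 0 → fail=1;  out {0}∪∅={0}
  n3('ba'): parent n1 fail=0; on 'a' 0 → fail=5;  out ∅∪∅=∅
  n6('ad'): parent n5 fail=0; on 'd' 0 → fail=10;  out ∅∪∅=∅
  n11('dc'): parent n10 fail=0; on 'c' 0 → fail=0;  out ∅∪∅=∅
  n4('baa'): parent n3 fail=5; on 'a' 5→0 → fail=5;  out {1}∪∅={1}
  n7('adc'): parent n6 fail=10; on 'c' 10 → fail=11;  out ∅∪∅=∅
  n12('dcb'): parent n11 fail=0; on 'b' 0 → fail=1;  out ∅∪∅=∅
  n8('adcb'): parent n7 fail=11; on 'b' 11 → fail=12;  out ∅∪∅=∅
  n13('dcbd'): parent n12 fail=1; on 'd' 1→0 → fail=10;  out {3}∪∅={3}
  n9('adcbd'): parent n8 fail=12; on 'd' 12 → fail=13;  out {2}∪{3}={2,3}

Text stream:
pos 0 'd': at 10
pos 1 'd': at 10 ·f
pos 2 'c': at 11
pos 3 'b': at 12
pos 4 'd': at 13  ** P3@[1:4]
pos 5 'b': at 1 ·f
pos 6 'b': at 2  ** P0@[5:6]
pos 7 'd': at 10 ·f
pos 8 'd': at 10 ·f
pos 9 'c': at 11
pos 10 'b': at 12
pos 11 'd': at 13  ** P3@[8:11]
pos 12 'a': at 5 ·f
pos 13 'd': at 6
pos 14 'c': at 7
pos 15 'b': at 8
pos 16 'd': at 9  ** P2@[12:16],P3@[13:16]
pos 17 'b': at 1 ·f
pos 18 'a': at 3
pos 19 'd': at 6 ·f
pos 20 'c': at 7
pos 21 'b': at 8
pos 22 'd': at 9  ** P2@[18:22],P3@[19:22]
pos 23 'a': at 5 ·f
pos 24 'c': at 0 ·f
pos 25 'b': at 1
pos 26 'd': at 10 ·f
pos 27 'c': at 11
pos 28 'a': at 5 ·f
pos 29 'd': at 6
pos 30 'c': at 7
pos 31 'b': at 8
pos 32 'd': at 9  ** P2@[28:32],P3@[29:32]
pos 33 'a': at 5 ·f
pos 34 'b': at 1 ·f
pos 35 'a': at 3
pos 36 'd': at 6 ·f
pos 37 'c': at 7
pos 38 'b': at 8
pos 39 'd': at 9  ** P2@[35:39],P3@[36:39]
pos 40 'b': at 1 ·f
pos 41 'b': at 2  ** P0@[40:41]
pos 42 'd': at 10 ·f
pos 43 'a': at 5 ·f
pos 44 'b': at 1 ·f
pos 45 'a': at 3
pos 46 'a': at 4  ** P1@[44:46]
pos 47 'b': at 1 ·f
pos 48 'b': at 2  ** P0@[47:48]
pos 49 'b': at 2 ·f  ** P0@[48:49]
pos 50 'b': at 2 ·f  ** P0@[49:50]
pos 51 'b': at 2 ·f  ** P0@[50:51]
pos 52 'b': at 2 ·f  ** P0@[51:52]
pos 53 'd': at 10 ·f
pos 54 'b': at 1 ·f
pos 55 'a': at 3
pos 56 'a': at 4  ** P1@[54:56]
pos 57 'd': at 6 ·f
pos 58 'c': at 7
pos 59 'b': at 8
pos 60 'd': at 9  ** P2@[56:60],P3@[57:60]
pos 61 'a': at 5 ·f
pos 62 'c': at 0 ·f
pos 63 'c': at 0
pos 64 'a': at 5
pos 65 'd': at 6
pos 66 'b': at 1 ·f
pos 67 'a': at 3
pos 68 'b': at 1 ·f
pos 69 'd': at 10 ·f
pos 70 'a': at 5 ·f
pos 71 'd': at 6
pos 72 'd': at 10 ·f
pos 73 'b': at 1 ·f
pos 74 'a': at 3

All matches (sorted): [[4,3],[6,0],[11,3],[16,2],[16,3],[22,2],[22,3],[32,2],[32,3],[39,2],[39,3],[41,0],[46,1],[48,0],[49,0],[50,0],[51,0],[52,0],[56,1],[60,2],[60,3]]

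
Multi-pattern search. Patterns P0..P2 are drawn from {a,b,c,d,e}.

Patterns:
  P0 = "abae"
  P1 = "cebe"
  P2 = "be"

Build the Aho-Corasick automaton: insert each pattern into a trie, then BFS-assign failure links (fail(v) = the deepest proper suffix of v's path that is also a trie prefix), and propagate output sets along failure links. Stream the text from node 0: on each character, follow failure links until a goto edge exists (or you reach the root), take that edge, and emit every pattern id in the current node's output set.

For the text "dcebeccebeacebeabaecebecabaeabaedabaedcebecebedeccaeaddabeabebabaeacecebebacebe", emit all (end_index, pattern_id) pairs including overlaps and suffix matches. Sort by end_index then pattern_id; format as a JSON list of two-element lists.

Build:
Trie (insert patterns):
  0='ε' goto a→1 b→9 c→5
  1='a' goto b→2
  2='ab' goto a→3
  3='aba' goto e→4
  4='abae' goto ·  ←P0
  5='c' goto e→6
  6='ce' goto b→7
  7='ceb' goto e→8
  8='cebe' goto ·  ←P1
  9='b' goto e→10
  10='be' goto ·  ←P2

BFS fail/out derivation:
  n1('a'): parent n0 fail=0; on 'a' 0 → fail=0;  out ∅∪∅=∅
  n5('c'): parent n0 fail=0; on 'c' 0 → fail=0;  out ∅∪∅=∅
  n9('b'): parent n0 fail=0; on 'b' 0 → fail=0;  out ∅∪∅=∅
  n2('ab'): parent n1 fail=0; on 'b' 0 → fail=9;  out ∅∪∅=∅
  n6('ce'): parent n5 fail=0; on 'e' 0 → fail=0;  out ∅∪∅=∅
  n10('be'): parent n9 fail=0; on 'e' 0 → fail=0;  out {2}∪∅={2}
  n3('aba'): parent n2 fail=9; on 'a' 9→0 → fail=1;  out ∅∪∅=∅
  n7('ceb'): parent n6 fail=0; on 'b' 0 → fail=9;  out ∅∪∅=∅
  n4('abae'): parent n3 fail=1; on 'e' 1→0 → fail=0;  out {0}∪∅={0}
  n8('cebe'): parent n7 fail=9; on 'e' 9 → fail=10;  out {1}∪{2}={1,2}

Scan:
[0] read 'd'  n0⇒n0
[1] read 'c'  n0⇒n5
[2] read 'e'  n5⇒n6
[3] read 'b'  n6⇒n7
[4] read 'e'  n7⇒n8  ** P1@[1:4],P2@[3:4]
[5] read 'c'  n8⇒n5 (fail-walked)
[6] read 'c'  n5⇒n5 (fail-walked)
[7] read 'e'  n5⇒n6
[8] read 'b'  n6⇒n7
[9] read 'e'  n7⇒n8  ** P1@[6:9],P2@[8:9]
[10] read 'a'  n8⇒n1 (fail-walked)
[11] read 'c'  n1⇒n5 (fail-walked)
[12] read 'e'  n5⇒n6
[13] read 'b'  n6⇒n7
[14] read 'e'  n7⇒n8  ** P1@[11:14],P2@[13:14]
[15] read 'a'  n8⇒n1 (fail-walked)
[16] read 'b'  n1⇒n2
[17] read 'a'  n2⇒n3
[18] read 'e'  n3⇒n4  ** P0@[15:18]
[19] read 'c'  n4⇒n5 (fail-walked)
[20] read 'e'  n5⇒n6
[21] read 'b'  n6⇒n7
[22] read 'e'  n7⇒n8  ** P1@[19:22],P2@[21:22]
[23] read 'c'  n8⇒n5 (fail-walked)
[24] read 'a'  n5⇒n1 (fail-walked)
[25] read 'b'  n1⇒n2
[26] read 'a'  n2⇒n3
[27] read 'e'  n3⇒n4  ** P0@[24:27]
[28] read 'a'  n4⇒n1 (fail-walked)
[29] read 'b'  n1⇒n2
[30] read 'a'  n2⇒n3
[31] read 'e'  n3⇒n4  ** P0@[28:31]
[32] read 'd'  n4⇒n0 (fail-walked)
[33] read 'a'  n0⇒n1
[34] read 'b'  n1⇒n2
[35] read 'a'  n2⇒n3
[36] read 'e'  n3⇒n4  ** P0@[33:36]
[37] read 'd'  n4⇒n0 (fail-walked)
[38] read 'c'  n0⇒n5
[39] read 'e'  n5⇒n6
[40] read 'b'  n6⇒n7
[41] read 'e'  n7⇒n8  ** P1@[38:41],P2@[40:41]
[42] read 'c'  n8⇒n5 (fail-walked)
[43] read 'e'  n5⇒n6
[44] read 'b'  n6⇒n7
[45] read 'e'  n7⇒n8  ** P1@[42:45],P2@[44:45]
[46] read 'd'  n8⇒n0 (fail-walked)
[47] read 'e'  n0⇒n0
[48] read 'c'  n0⇒n5
[49] read 'c'  n5⇒n5 (fail-walked)
[50] read 'a'  n5⇒n1 (fail-walked)
[51] read 'e'  n1⇒n0 (fail-walked)
[52] read 'a'  n0⇒n1
[53] read 'd'  n1⇒n0 (fail-walked)
[54] read 'd'  n0⇒n0
[55] read 'a'  n0⇒n1
[56] read 'b'  n1⇒n2
[57] read 'e'  n2⇒n10 (fail-walked)  ** P2@[56:57]
[58] read 'a'  n10⇒n1 (fail-walked)
[59] read 'b'  n1⇒n2
[60] read 'e'  n2⇒n10 (fail-walked)  ** P2@[59:60]
[61] read 'b'  n10⇒n9 (fail-walked)
[62] read 'a'  n9⇒n1 (fail-walked)
[63] read 'b'  n1⇒n2
[64] read 'a'  n2⇒n3
[65] read 'e'  n3⇒n4  ** P0@[62:65]
[66] read 'a'  n4⇒n1 (fail-walked)
[67] read 'c'  n1⇒n5 (fail-walked)
[68] read 'e'  n5⇒n6
[69] read 'c'  n6⇒n5 (fail-walked)
[70] read 'e'  n5⇒n6
[71] read 'b'  n6⇒n7
[72] read 'e'  n7⇒n8  ** P1@[69:72],P2@[71:72]
[73] read 'b'  n8⇒n9 (fail-walked)
[74] read 'a'  n9⇒n1 (fail-walked)
[75] read 'c'  n1⇒n5 (fail-walked)
[76] read 'e'  n5⇒n6
[77] read 'b'  n6⇒n7
[78] read 'e'  n7⇒n8  ** P1@[75:78],P2@[77:78]

Matches: [[4,1],[4,2],[9,1],[9,2],[14,1],[14,2],[18,0],[22,1],[22,2],[27,0],[31,0],[36,0],[41,1],[41,2],[45,1],[45,2],[57,2],[60,2],[65,0],[72,1],[72,2],[78,1],[78,2]]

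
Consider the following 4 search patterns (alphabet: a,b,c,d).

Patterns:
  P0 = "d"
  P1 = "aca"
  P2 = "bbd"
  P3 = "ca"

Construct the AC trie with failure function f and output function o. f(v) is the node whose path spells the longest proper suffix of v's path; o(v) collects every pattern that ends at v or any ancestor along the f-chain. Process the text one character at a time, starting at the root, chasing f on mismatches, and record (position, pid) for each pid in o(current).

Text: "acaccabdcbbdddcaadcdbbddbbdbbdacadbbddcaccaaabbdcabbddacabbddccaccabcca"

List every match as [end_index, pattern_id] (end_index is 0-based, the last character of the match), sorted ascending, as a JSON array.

Build automaton:
Trie (insert patterns):
  0='ε' goto a→2 b→5 c→8 d→1
  1='d' goto ·  ←P0
  2='a' goto c→3
  3='ac' goto a→4
  4='aca' goto ·  ←P1
  5='b' goto b→6
  6='bb' goto d→7
  7='bbd' goto ·  ←P2
  8='c' goto a→9
  9='ca' goto ·  ←P3

Failure links (BFS by depth):
  fail(1) 'd': from fail(0)=0 chase 'd': 0 ⇒ 0;  out={0}∪out(0)={0}
  fail(2) 'a': from fail(0)=0 chase 'a': 0 ⇒ 0;  out=∅∪out(0)=∅
  fail(5) 'b': from fail(0)=0 chase 'b': 0 ⇒ 0;  out=∅∪out(0)=∅
  fail(8) 'c': from fail(0)=0 chase 'c': 0 ⇒ 0;  out=∅∪out(0)=∅
  fail(3) 'ac': from fail(2)=0 chase 'c': 0 ⇒ 8;  out=∅∪out(8)=∅
  fail(6) 'bb': from fail(5)=0 chase 'b': 0 ⇒ 5;  out=∅∪out(5)=∅
  fail(9) 'ca': from fail(8)=0 chase 'a': 0 ⇒ 2;  out={3}∪out(2)={3}
  fail(4) 'aca': from fail(3)=8 chase 'a': 8 ⇒ 9;  out={1}∪out(9)={1,3}
  fail(7) 'bbd': from fail(6)=5 chase 'd': 5→0 ⇒ 1;  out={2}∪out(1)={0,2}

Scan:
pos 0 'a': at 2
pos 1 'c': at 3
pos 2 'a': at 4  → match P1@[0:2],P3@[1:2]
pos 3 'c': at 3 (via fail)
pos 4 'c': at 8 (via fail)
pos 5 'a': at 9  → match P3@[4:5]
pos 6 'b': at 5 (via fail)
pos 7 'd': at 1 (via fail)  → match P0@[7:7]
pos 8 'c': at 8 (via fail)
pos 9 'b': at 5 (via fail)
pos 10 'b': at 6
pos 11 'd': at 7  → match P0@[11:11],P2@[9:11]
pos 12 'd': at 1 (via fail)  → match P0@[12:12]
pos 13 'd': at 1 (via fail)  → match P0@[13:13]
pos 14 'c': at 8 (via fail)
pos 15 'a': at 9  → match P3@[14:15]
pos 16 'a': at 2 (via fail)
pos 17 'd': at 1 (via fail)  → match P0@[17:17]
pos 18 'c': at 8 (via fail)
pos 19 'd': at 1 (via fail)  → match P0@[19:19]
pos 20 'b': at 5 (via fail)
pos 21 'b': at 6
pos 22 'd': at 7  → match P0@[22:22],P2@[20:22]
pos 23 'd': at 1 (via fail)  → match P0@[23:23]
pos 24 'b': at 5 (via fail)
pos 25 'b': at 6
pos 26 'd': at 7  → match P0@[26:26],P2@[24:26]
pos 27 'b': at 5 (via fail)
pos 28 'b': at 6
pos 29 'd': at 7  → match P0@[29:29],P2@[27:29]
pos 30 'a': at 2 (via fail)
pos 31 'c': at 3
pos 32 'a': at 4  → match P1@[30:32],P3@[31:32]
pos 33 'd': at 1 (via fail)  → match P0@[33:33]
pos 34 'b': at 5 (via fail)
pos 35 'b': at 6
pos 36 'd': at 7  → match P0@[36:36],P2@[34:36]
pos 37 'd': at 1 (via fail)  → match P0@[37:37]
pos 38 'c': at 8 (via fail)
pos 39 'a': at 9  → match P3@[38:39]
pos 40 'c': at 3 (via fail)
pos 41 'c': at 8 (via fail)
pos 42 'a': at 9  → match P3@[41:42]
pos 43 'a': at 2 (via fail)
pos 44 'a': at 2 (via fail)
pos 45 'b': at 5 (via fail)
pos 46 'b': at 6
pos 47 'd': at 7  → match P0@[47:47],P2@[45:47]
pos 48 'c': at 8 (via fail)
pos 49 'a': at 9  → match P3@[48:49]
pos 50 'b': at 5 (via fail)
pos 51 'b': at 6
pos 52 'd': at 7  → match P0@[52:52],P2@[50:52]
pos 53 'd': at 1 (via fail)  → match P0@[53:53]
pos 54 'a': at 2 (via fail)
pos 55 'c': at 3
pos 56 'a': at 4  → match P1@[54:56],P3@[55:56]
pos 57 'b': at 5 (via fail)
pos 58 'b': at 6
pos 59 'd': at 7  → match P0@[59:59],P2@[57:59]
pos 60 'd': at 1 (via fail)  → match P0@[60:60]
pos 61 'c': at 8 (via fail)
pos 62 'c': at 8 (via fail)
pos 63 'a': at 9  → match P3@[62:63]
pos 64 'c': at 3 (via fail)
pos 65 'c': at 8 (via fail)
pos 66 'a': at 9  → match P3@[65:66]
pos 67 'b': at 5 (via fail)
pos 68 'c': at 8 (via fail)
pos 69 'c': at 8 (via fail)
pos 70 'a': at 9  → match P3@[69:70]

All matches (sorted): [[2,1],[2,3],[5,3],[7,0],[11,0],[11,2],[12,0],[13,0],[15,3],[17,0],[19,0],[22,0],[22,2],[23,0],[26,0],[26,2],[29,0],[29,2],[32,1],[32,3],[33,0],[36,0],[36,2],[37,0],[39,3],[42,3],[47,0],[47,2],[49,3],[52,0],[52,2],[53,0],[56,1],[56,3],[59,0],[59,2],[60,0],[63,3],[66,3],[70,3]]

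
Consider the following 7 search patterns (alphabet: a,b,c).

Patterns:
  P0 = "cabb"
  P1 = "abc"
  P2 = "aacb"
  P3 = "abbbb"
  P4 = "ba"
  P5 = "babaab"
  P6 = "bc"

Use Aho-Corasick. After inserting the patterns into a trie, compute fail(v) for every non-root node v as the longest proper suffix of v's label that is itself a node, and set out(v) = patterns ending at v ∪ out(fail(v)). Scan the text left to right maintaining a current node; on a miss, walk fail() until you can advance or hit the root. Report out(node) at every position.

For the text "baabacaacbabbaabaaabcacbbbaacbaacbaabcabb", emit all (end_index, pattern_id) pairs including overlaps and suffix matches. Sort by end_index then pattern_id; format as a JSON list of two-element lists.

Construct AC machine:
Trie (insert patterns):
  n0 'ε': a→5 b→14 c→1
  n1 'c': a→2
  n2 'ca': b→3
  n3 'cab': b→4
  n4 'cabb': ·  [P0 ends]
  n5 'a': a→8 b→6
  n6 'ab': b→11 c→7
  n7 'abc': ·  [P1 ends]
  n8 'aa': c→9
  n9 'aac': b→10
  n10 'aacb': ·  [P2 ends]
  n11 'abb': b→12
  n12 'abbb': b→13
  n13 'abbbb': ·  [P3 ends]
  n14 'b': a→15 c→20
  n15 'ba': b→16  [P4 ends]
  n16 'bab': a→17
  n17 'baba': a→18
  n18 'babaa': b→19
  n19 'babaab': ·  [P5 ends]
  n20 'bc': ·  [P6 ends]

BFS fail/out derivation:
  n1('c'): parent n0 fail=0; on 'c' 0 → fail=0;  out ∅∪∅=∅
  n5('a'): parent n0 fail=0; on 'a' 0 → fail=0;  out ∅∪∅=∅
  n14('b'): parent n0 fail=0; on 'b' 0 → fail=0;  out ∅∪∅=∅
  n2('ca'): parent n1 fail=0; on 'a' 0 → fail=5;  out ∅∪∅=∅
  n6('ab'): parent n5 fail=0; on 'b' 0 → fail=14;  out ∅∪∅=∅
  n8('aa'): parent n5 fail=0; on 'a' 0 → fail=5;  out ∅∪∅=∅
  n15('ba'): parent n14 fail=0; on 'a' 0 → fail=5;  out {4}∪∅={4}
  n20('bc'): parent n14 fail=0; on 'c' 0 → fail=1;  out {6}∪∅={6}
  n3('cab'): parent n2 fail=5; on 'b' 5 → fail=6;  out ∅∪∅=∅
  n7('abc'): parent n6 fail=14; on 'c' 14 → fail=20;  out {1}∪{6}={1,6}
  n9('aac'): parent n8 fail=5; on 'c' 5→0 → fail=1;  out ∅∪∅=∅
  n11('abb'): parent n6 fail=14; on 'b' 14→0 → fail=14;  out ∅∪∅=∅
  n16('bab'): parent n15 fail=5; on 'b' 5 → fail=6;  out ∅∪∅=∅
  n4('cabb'): parent n3 fail=6; on 'b' 6 → fail=11;  out {0}∪∅={0}
  n10('aacb'): parent n9 fail=1; on 'b' 1→0 → fail=14;  out {2}∪∅={2}
  n12('abbb'): parent n11 fail=14; on 'b' 14→0 → fail=14;  out ∅∪∅=∅
  n17('baba'): parent n16 fail=6; on 'a' 6→14 → fail=15;  out ∅∪{4}={4}
  n13('abbbb'): parent n12 fail=14; on 'b' 14→0 → fail=14;  out {3}∪∅={3}
  n18('babaa'): parent n17 fail=15; on 'a' 15→5 → fail=8;  out ∅∪∅=∅
  n19('babaab'): parent n18 fail=8; on 'b' 8→5 → fail=6;  out {5}∪∅={5}

Run:
pos 0 'b': at 14
pos 1 'a': at 15  ** P4@[0:1]
pos 2 'a': at 8 (via fail)
pos 3 'b': at 6 (via fail)
pos 4 'a': at 15 (via fail)  ** P4@[3:4]
pos 5 'c': at 1 (via fail)
pos 6 'a': at 2
pos 7 'a': at 8 (via fail)
pos 8 'c': at 9
pos 9 'b': at 10  ** P2@[6:9]
pos 10 'a': at 15 (via fail)  ** P4@[9:10]
pos 11 'b': at 16
pos 12 'b': at 11 (via fail)
pos 13 'a': at 15 (via fail)  ** P4@[12:13]
pos 14 'a': at 8 (via fail)
pos 15 'b': at 6 (via fail)
pos 16 'a': at 15 (via fail)  ** P4@[15:16]
pos 17 'a': at 8 (via fail)
pos 18 'a': at 8 (via fail)
pos 19 'b': at 6 (via fail)
pos 20 'c': at 7  ** P1@[18:20],P6@[19:20]
pos 21 'a': at 2 (via fail)
pos 22 'c': at 1 (via fail)
pos 23 'b': at 14 (via fail)
pos 24 'b': at 14 (via fail)
pos 25 'b': at 14 (via fail)
pos 26 'a': at 15  ** P4@[25:26]
pos 27 'a': at 8 (via fail)
pos 28 'c': at 9
pos 29 'b': at 10  ** P2@[26:29]
pos 30 'a': at 15 (via fail)  ** P4@[29:30]
pos 31 'a': at 8 (via fail)
pos 32 'c': at 9
pos 33 'b': at 10  ** P2@[30:33]
pos 34 'a': at 15 (via fail)  ** P4@[33:34]
pos 35 'a': at 8 (via fail)
pos 36 'b': at 6 (via fail)
pos 37 'c': at 7  ** P1@[35:37],P6@[36:37]
pos 38 'a': at 2 (via fail)
pos 39 'b': at 3
pos 40 'b': at 4  ** P0@[37:40]

Matches: [[1,4],[4,4],[9,2],[10,4],[13,4],[16,4],[20,1],[20,6],[26,4],[29,2],[30,4],[33,2],[34,4],[37,1],[37,6],[40,0]]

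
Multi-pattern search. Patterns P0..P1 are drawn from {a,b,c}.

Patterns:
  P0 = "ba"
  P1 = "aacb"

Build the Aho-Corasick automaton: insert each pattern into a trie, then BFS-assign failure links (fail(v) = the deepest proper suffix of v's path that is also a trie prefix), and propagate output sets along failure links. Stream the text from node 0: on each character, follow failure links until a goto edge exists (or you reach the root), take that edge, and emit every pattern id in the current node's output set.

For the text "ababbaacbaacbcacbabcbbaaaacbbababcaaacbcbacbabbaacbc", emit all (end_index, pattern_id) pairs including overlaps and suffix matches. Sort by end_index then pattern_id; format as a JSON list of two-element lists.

Construct AC machine:
Trie (insert patterns):
  n0 'ε': a→3 b→1
  n1 'b': a→2
  n2 'ba': ·  ←P0
  n3 'a': a→4
  n4 'aa': c→5
  n5 'aac': b→6
  n6 'aacb': ·  ←P1

BFS fail/out derivation:
  n1('b'): parent n0 fail=0; on 'b' 0 → fail=0;  out ∅∪∅=∅
  n3('a'): parent n0 fail=0; on 'a' 0 → fail=0;  out ∅∪∅=∅
  n2('ba'): parent n1 fail=0; on 'a' 0 → fail=3;  out {0}∪∅={0}
  n4('aa'): parent n3 fail=0; on 'a' 0 → fail=3;  out ∅∪∅=∅
  n5('aac'): parent n4 fail=3; on 'c' 3→0 → fail=0;  out ∅∪∅=∅
  n6('aacb'): parent n5 fail=0; on 'b' 0 → fail=1;  out {1}∪∅={1}

Text stream:
i=0 'a': node 0→3
i=1 'b': node 3→1 (fail-walked)
i=2 'a': node 1→2  → match P0@[1:2]
i=3 'b': node 2→1 (fail-walked)
i=4 'b': node 1→1 (fail-walked)
i=5 'a': node 1→2  → match P0@[4:5]
i=6 'a': node 2→4 (fail-walked)
i=7 'c': node 4→5
i=8 'b': node 5→6  → match P1@[5:8]
i=9 'a': node 6→2 (fail-walked)  → match P0@[8:9]
i=10 'a': node 2→4 (fail-walked)
i=11 'c': node 4→5
i=12 'b': node 5→6  → match P1@[9:12]
i=13 'c': node 6→0 (fail-walked)
i=14 'a': node 0→3
i=15 'c': node 3→0 (fail-walked)
i=16 'b': node 0→1
i=17 'a': node 1→2  → match P0@[16:17]
i=18 'b': node 2→1 (fail-walked)
i=19 'c': node 1→0 (fail-walked)
i=20 'b': node 0→1
i=21 'b': node 1→1 (fail-walked)
i=22 'a': node 1→2  → match P0@[21:22]
i=23 'a': node 2→4 (fail-walked)
i=24 'a': node 4→4 (fail-walked)
i=25 'a': node 4→4 (fail-walked)
i=26 'c': node 4→5
i=27 'b': node 5→6  → match P1@[24:27]
i=28 'b': node 6→1 (fail-walked)
i=29 'a': node 1→2  → match P0@[28:29]
i=30 'b': node 2→1 (fail-walked)
i=31 'a': node 1→2  → match P0@[30:31]
i=32 'b': node 2→1 (fail-walked)
i=33 'c': node 1→0 (fail-walked)
i=34 'a': node 0→3
i=35 'a': node 3→4
i=36 'a': node 4→4 (fail-walked)
i=37 'c': node 4→5
i=38 'b': node 5→6  → match P1@[35:38]
i=39 'c': node 6→0 (fail-walked)
i=40 'b': node 0→1
i=41 'a': node 1→2  → match P0@[40:41]
i=42 'c': node 2→0 (fail-walked)
i=43 'b': node 0→1
i=44 'a': node 1→2  → match P0@[43:44]
i=45 'b': node 2→1 (fail-walked)
i=46 'b': node 1→1 (fail-walked)
i=47 'a': node 1→2  → match P0@[46:47]
i=48 'a': node 2→4 (fail-walked)
i=49 'c': node 4→5
i=50 'b': node 5→6  → match P1@[47:50]
i=51 'c': node 6→0 (fail-walked)

Matches: [[2,0],[5,0],[8,1],[9,0],[12,1],[17,0],[22,0],[27,1],[29,0],[31,0],[38,1],[41,0],[44,0],[47,0],[50,1]]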